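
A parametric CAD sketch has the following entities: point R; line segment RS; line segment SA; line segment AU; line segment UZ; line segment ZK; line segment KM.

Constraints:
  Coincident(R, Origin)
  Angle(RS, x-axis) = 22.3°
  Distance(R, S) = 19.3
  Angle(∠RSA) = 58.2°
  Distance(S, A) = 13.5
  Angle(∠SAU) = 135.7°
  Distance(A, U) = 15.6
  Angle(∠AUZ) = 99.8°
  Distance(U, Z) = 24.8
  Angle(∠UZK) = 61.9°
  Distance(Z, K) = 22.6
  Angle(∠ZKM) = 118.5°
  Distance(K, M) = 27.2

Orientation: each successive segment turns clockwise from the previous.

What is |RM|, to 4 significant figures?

28.16

R is at the origin; RS runs at 22.3° with length 19.3, so S = (17.86, 7.324). ∠RSA = 58.2° gives SA at -99.50° from the x-axis; with |SA| = 13.5, A = (15.63, -5.991). ∠SAU = 135.7° gives AU at -143.8° from the x-axis; with |AU| = 15.6, U = (3.040, -15.20). ∠AUZ = 99.8° gives UZ at 136.0° from the x-axis; with |UZ| = 24.8, Z = (-14.80, 2.023). ∠UZK = 61.9° gives ZK at 17.90° from the x-axis; with |ZK| = 22.6, K = (6.706, 8.969). ∠ZKM = 118.5° gives KM at -43.60° from the x-axis; with |KM| = 27.2, M = (26.40, -9.789). Then |RM| = |M − R| = 28.16.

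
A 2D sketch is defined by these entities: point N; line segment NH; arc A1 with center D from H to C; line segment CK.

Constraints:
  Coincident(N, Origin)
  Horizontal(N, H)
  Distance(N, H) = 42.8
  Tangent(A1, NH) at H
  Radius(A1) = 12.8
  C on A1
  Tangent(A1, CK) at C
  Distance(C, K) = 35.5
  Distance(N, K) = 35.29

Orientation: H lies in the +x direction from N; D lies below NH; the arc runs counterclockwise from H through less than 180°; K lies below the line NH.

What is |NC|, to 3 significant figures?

33.0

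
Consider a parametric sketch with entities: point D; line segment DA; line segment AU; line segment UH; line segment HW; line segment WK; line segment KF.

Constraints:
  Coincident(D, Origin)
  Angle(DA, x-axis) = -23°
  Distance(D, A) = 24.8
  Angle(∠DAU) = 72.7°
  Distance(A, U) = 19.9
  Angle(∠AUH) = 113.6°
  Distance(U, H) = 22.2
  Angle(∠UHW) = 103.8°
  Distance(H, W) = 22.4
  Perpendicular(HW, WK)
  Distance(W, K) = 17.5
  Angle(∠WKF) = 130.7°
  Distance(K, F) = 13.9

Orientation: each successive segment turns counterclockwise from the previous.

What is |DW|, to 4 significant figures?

10.89

∠AUH = 113.6° gives UH at 150.7° from the x-axis; with |UH| = 22.2, H = (5.445, 20.98). ∠UHW = 103.8° gives HW at -133.1° from the x-axis; with |HW| = 22.4, W = (-9.860, 4.620). Then |DW| = |W − D| = 10.89.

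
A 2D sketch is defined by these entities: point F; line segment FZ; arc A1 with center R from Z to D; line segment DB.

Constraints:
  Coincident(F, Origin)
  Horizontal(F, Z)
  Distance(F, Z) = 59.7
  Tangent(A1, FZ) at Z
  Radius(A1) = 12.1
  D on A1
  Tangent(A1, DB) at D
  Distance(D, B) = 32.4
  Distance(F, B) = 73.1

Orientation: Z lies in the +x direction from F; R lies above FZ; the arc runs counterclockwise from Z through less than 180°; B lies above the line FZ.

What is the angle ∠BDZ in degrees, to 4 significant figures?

122.0°

Checks: |FZ| = 59.70 ✓; |RD| = 12.10 ✓; ∠(RD, DB) = 90.00° ✓; |DB| = 32.40 ✓; |FB| = 73.10 ✓.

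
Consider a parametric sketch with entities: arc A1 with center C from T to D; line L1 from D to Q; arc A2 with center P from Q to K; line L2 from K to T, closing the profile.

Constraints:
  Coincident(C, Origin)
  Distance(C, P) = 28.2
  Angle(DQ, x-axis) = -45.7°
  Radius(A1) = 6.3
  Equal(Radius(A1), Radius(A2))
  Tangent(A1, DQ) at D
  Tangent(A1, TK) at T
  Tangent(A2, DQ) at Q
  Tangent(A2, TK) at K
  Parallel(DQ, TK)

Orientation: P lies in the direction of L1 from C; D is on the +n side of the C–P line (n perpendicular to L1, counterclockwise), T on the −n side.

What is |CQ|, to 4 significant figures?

28.90

The slot axis is L1's direction at -45.7°, so u = (cos -45.7°, sin -45.7°) = (0.6984, -0.7157) and n = (−sin -45.7°, cos -45.7°) = (0.7157, 0.6984). C is at the origin and P lies 28.2 along u from C, so P = 28.2·u = (19.70, -20.18). Tangency of A1 to both parallel lines with radius 6.3 puts D and T at C ± 6.3·n: D = (4.509, 4.400), T = (-4.509, -4.400). Equal radii place Q and K the same way about P: Q = P + 6.3·n = (24.20, -15.78), K = P − 6.3·n = (15.19, -24.58). Then |CQ| = |Q − C| = 28.90.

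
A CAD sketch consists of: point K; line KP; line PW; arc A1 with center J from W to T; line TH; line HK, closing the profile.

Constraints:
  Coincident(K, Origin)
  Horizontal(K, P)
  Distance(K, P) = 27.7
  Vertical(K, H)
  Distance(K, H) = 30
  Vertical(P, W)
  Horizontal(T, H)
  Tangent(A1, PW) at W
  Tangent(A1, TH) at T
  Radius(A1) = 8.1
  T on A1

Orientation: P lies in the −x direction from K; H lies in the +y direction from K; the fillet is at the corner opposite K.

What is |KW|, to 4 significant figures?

35.31

K is at the origin; KP is horizontal with |KP| = 27.7 and P on the −x side, so P = (-27.70, 0.000). KH is vertical with |KH| = 30.0 and H on the +y side, so H = (0.000, 30.00). The virtual corner opposite K is at (-27.70, 30.00). The tangent condition forces JW to be normal to PW and since A1 is tangent to TH there, JT ⟂ TH, with radius 8.1, so the center J sits 8.1 in from both sides at J = (-19.60, 21.90). That places the tangent points at W = (-27.70, 21.90) on PW and T = (-19.60, 30.00) on TH. Then |KW| = |W − K| = 35.31.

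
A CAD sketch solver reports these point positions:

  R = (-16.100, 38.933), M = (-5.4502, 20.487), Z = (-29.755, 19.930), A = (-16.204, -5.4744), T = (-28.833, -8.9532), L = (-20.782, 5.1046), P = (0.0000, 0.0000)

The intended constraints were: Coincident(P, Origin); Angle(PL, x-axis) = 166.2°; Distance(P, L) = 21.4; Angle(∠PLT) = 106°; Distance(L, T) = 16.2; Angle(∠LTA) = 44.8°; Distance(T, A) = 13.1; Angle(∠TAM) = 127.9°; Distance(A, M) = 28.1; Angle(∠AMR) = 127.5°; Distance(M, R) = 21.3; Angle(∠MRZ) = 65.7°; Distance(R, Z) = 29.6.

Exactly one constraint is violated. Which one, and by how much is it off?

Distance(R, Z) = 29.6 — off by 6.20.

P = (0.00, 0.00) ✓; PL at 166.2° ✓; |PL| = 21.40 ✓; ∠PLT = 106.0° ✓; |LT| = 16.20 ✓; ∠LTA = 44.80° ✓; |TA| = 13.10 ✓; ∠TAM = 127.9° ✓; |AM| = 28.10 ✓; ∠AMR = 127.5° ✓; |MR| = 21.30 ✓; ∠MRZ = 65.70° ✓; |RZ| = 23.40 ✗.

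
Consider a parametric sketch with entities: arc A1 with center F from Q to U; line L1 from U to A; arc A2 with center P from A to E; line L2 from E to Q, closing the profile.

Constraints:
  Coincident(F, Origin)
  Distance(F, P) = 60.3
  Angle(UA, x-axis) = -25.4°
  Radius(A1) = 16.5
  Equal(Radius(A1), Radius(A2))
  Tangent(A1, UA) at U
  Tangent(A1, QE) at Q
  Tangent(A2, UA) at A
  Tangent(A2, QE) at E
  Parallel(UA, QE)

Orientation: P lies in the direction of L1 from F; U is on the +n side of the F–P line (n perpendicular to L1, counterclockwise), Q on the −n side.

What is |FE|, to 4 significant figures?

62.52

Tangency of A1 to both parallel lines with radius 16.5 puts U and Q at F ± 16.5·n: U = (7.077, 14.91), Q = (-7.077, -14.91). Equal radii place A and E the same way about P: A = P + 16.5·n = (61.55, -10.96), E = P − 16.5·n = (47.39, -40.77). Then |FE| = |E − F| = 62.52.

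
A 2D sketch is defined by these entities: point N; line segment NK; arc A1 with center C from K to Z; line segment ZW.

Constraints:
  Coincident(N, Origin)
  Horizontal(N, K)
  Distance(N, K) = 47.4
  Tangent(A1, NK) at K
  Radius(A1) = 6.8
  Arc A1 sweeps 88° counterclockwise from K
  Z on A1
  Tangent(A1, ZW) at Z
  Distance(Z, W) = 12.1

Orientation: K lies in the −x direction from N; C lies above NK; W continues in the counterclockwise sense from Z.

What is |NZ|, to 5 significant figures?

41.131

N is at the origin; NK is horizontal with |NK| = 47.4 and K on the −x side, so K = (-47.400, 0.0000). A1 meets NK tangentially, so CK is at right angles to NK, so C = K + (0, 6.8) = (-47.400, 6.8000). On A1, K sits at bearing -90° from C; an 88° counterclockwise sweep puts Z at bearing -2°, so Z = C + 6.8·(cos -2°, sin -2°) = (-40.604, 6.5627). Then |NZ| = |Z − N| = 41.131.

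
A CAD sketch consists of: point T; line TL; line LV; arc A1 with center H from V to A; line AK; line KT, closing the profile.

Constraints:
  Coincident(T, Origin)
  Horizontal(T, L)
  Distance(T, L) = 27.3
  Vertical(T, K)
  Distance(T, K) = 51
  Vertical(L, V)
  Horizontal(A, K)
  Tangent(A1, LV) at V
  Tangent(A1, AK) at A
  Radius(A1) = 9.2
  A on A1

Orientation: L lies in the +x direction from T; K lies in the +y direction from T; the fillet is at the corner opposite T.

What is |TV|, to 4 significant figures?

49.93

T is at the origin; T and L share the same y with |TL| = 27.3 and L on the +x side, so L = (27.30, 0.000). T and K share the same x with |TK| = 51.0 and K on the +y side, so K = (0.000, 51.00). The virtual corner opposite T is at (27.30, 51.00). A1 meets LV tangentially, so HV is at right angles to LV and A1 meets AK tangentially, so HA is at right angles to AK, with radius 9.2, so the center H sits 9.2 in from both sides at H = (18.10, 41.80). That places the tangent points at V = (27.30, 41.80) on LV and A = (18.10, 51.00) on AK. Then |TV| = |V − T| = 49.93.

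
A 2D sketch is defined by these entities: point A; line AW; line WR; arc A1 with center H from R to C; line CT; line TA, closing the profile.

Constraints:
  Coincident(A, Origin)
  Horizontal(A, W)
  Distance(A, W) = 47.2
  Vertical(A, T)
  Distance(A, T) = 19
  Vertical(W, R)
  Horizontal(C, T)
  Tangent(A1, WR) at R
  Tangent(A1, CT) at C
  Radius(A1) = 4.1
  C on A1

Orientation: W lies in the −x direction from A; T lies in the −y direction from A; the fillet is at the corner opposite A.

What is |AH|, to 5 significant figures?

45.603

AT is vertical with |AT| = 19.0 and T on the −y side, so T = (0.0000, -19.000). The virtual corner opposite A is at (-47.200, -19.000). The tangent condition forces HR to be normal to WR and since A1 is tangent to CT there, HC ⟂ CT, with radius 4.1, so the center H sits 4.1 in from both sides at H = (-43.100, -14.900). Then |AH| = |H − A| = 45.603.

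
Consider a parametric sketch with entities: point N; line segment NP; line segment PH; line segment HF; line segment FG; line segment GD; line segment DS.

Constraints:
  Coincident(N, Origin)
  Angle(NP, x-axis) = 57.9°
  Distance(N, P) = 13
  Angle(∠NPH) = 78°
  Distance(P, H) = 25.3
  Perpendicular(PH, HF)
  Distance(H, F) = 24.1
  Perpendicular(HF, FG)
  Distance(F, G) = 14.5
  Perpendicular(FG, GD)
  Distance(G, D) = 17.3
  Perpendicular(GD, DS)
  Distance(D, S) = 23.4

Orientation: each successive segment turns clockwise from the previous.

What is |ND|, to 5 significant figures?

10.028

N is at the origin; NP runs at 57.9° with length 13.0, so P = (6.9082, 11.013). ∠NPH = 78.0° gives PH at -44.100° from the x-axis; with |PH| = 25.3, H = (25.077, -6.5940). PH ⟂ HF, so HF runs at -134.10°; with |HF| = 24.1, F = (8.3053, -23.901). The perpendicularity gives FG at right angles to HF, so FG runs at 135.90°; with |FG| = 14.5, G = (-2.1076, -13.810). The perpendicularity gives GD at right angles to FG, so GD runs at 45.900°; with |GD| = 17.3, D = (9.9317, -1.3865). Then |ND| = |D − N| = 10.028.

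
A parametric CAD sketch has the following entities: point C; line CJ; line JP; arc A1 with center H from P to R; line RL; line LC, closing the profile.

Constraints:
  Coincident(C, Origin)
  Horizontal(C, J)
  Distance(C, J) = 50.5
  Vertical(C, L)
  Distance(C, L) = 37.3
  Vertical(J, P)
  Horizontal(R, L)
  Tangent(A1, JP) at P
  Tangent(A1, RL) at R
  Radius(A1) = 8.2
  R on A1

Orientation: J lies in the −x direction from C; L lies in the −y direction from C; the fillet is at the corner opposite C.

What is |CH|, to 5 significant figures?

51.343

C and L share the same x with |CL| = 37.3 and L on the −y side, so L = (0.0000, -37.300). The virtual corner opposite C is at (-50.500, -37.300). A1 meets JP tangentially, so HP is at right angles to JP and the tangent condition forces HR to be normal to RL, with radius 8.2, so the center H sits 8.2 in from both sides at H = (-42.300, -29.100). Then |CH| = |H − C| = 51.343.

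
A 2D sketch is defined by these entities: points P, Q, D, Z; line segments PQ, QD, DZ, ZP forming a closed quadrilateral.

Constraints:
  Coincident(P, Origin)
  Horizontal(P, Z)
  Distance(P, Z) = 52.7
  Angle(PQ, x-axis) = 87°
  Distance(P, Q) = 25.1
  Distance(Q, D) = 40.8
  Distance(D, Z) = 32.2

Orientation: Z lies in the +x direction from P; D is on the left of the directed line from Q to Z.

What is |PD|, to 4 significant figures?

51.60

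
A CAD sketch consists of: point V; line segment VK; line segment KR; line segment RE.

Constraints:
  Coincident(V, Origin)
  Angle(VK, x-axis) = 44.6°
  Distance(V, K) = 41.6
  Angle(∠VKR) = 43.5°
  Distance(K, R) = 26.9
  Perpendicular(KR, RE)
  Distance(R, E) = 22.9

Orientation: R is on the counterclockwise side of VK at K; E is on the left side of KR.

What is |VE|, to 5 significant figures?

6.6050

∠VKR = 43.5°, so KR runs at 44.6° + (180° − 43.5°) = 181.10° from the x-axis; with |KR| = 26.9, R = K + 26.9·(cos 181.10°, sin 181.10°) = (2.7252, 28.693). KR is perpendicular to RE; with |RE| = 22.9 on the left of KR, E = R + 22.9·(0.019197, -0.99982) = (3.1649, 5.7974). Then |VE| = |E − V| = 6.6050.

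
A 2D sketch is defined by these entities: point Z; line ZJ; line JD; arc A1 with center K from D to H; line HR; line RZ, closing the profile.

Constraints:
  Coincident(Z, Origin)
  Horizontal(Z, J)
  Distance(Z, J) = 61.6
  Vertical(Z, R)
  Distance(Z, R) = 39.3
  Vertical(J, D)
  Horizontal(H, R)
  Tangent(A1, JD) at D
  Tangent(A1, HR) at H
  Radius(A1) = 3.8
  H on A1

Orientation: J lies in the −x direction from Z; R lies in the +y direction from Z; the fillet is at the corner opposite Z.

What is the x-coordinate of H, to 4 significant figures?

-57.80

Z is at the origin; Z and J share the same y with |ZJ| = 61.6 and J on the −x side, so J = (-61.60, 0.000). ZR is vertical with |ZR| = 39.3 and R on the +y side, so R = (0.000, 39.30). The virtual corner opposite Z is at (-61.60, 39.30). Tangency of A1 to JD means the radius KD is perpendicular to JD and A1 meets HR tangentially, so KH is at right angles to HR, with radius 3.8, so the center K sits 3.8 in from both sides at K = (-57.80, 35.50). That places the tangent points at D = (-61.60, 35.50) on JD and H = (-57.80, 39.30) on HR. So H.x = -57.80.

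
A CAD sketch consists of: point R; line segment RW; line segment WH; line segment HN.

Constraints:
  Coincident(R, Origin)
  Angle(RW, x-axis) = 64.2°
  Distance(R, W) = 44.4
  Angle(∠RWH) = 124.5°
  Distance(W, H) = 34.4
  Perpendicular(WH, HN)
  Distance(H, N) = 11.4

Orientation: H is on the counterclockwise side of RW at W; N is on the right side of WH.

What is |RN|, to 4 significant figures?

76.48

R is at the origin; RW runs at 64.2° with length 44.4, so W = 44.4·(cos 64.2°, sin 64.2°) = (19.32, 39.97). ∠RWH = 124.5°, so WH runs at 64.2° + (180° − 124.5°) = 119.7° from the x-axis; with |WH| = 34.4, H = W + 34.4·(cos 119.7°, sin 119.7°) = (2.280, 69.86). WH ⟂ HN; with |HN| = 11.4 on the right of WH, N = H + 11.4·(0.8686, 0.4955) = (12.18, 75.50). Then |RN| = |N − R| = 76.48.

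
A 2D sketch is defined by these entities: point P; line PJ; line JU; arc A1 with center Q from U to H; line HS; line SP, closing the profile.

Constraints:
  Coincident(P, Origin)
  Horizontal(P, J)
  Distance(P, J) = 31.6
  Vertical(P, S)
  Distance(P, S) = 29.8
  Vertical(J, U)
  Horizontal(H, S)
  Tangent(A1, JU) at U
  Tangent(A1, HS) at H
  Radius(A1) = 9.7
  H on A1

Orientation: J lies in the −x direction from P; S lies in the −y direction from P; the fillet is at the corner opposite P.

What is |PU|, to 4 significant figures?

37.45

The virtual corner opposite P is at (-31.60, -29.80). Since A1 is tangent to JU there, QU ⟂ JU and since A1 is tangent to HS there, QH ⟂ HS, with radius 9.7, so the center Q sits 9.7 in from both sides at Q = (-21.90, -20.10). That places the tangent points at U = (-31.60, -20.10) on JU and H = (-21.90, -29.80) on HS. Then |PU| = |U − P| = 37.45.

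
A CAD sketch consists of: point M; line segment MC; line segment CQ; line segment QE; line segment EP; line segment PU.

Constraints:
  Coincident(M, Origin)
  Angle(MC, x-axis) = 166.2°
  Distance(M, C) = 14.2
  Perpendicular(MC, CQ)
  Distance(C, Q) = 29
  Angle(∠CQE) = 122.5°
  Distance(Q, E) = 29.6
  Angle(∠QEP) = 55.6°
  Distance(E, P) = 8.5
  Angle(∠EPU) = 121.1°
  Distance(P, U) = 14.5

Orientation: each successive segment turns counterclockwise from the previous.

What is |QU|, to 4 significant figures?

12.03

M is at the origin; MC runs at 166.2° with length 14.2, so C = (-13.79, 3.387). The perpendicularity gives CQ at right angles to MC, so CQ runs at -103.8°; with |CQ| = 29.0, Q = (-20.71, -24.78). ∠CQE = 122.5° gives QE at -46.30° from the x-axis; with |QE| = 29.6, E = (-0.2575, -46.18). ∠QEP = 55.6° gives EP at 78.10° from the x-axis; with |EP| = 8.5, P = (1.495, -37.86). ∠EPU = 121.1° gives PU at 137.0° from the x-axis; with |PU| = 14.5, U = (-9.109, -27.97). Then |QU| = |U − Q| = 12.03.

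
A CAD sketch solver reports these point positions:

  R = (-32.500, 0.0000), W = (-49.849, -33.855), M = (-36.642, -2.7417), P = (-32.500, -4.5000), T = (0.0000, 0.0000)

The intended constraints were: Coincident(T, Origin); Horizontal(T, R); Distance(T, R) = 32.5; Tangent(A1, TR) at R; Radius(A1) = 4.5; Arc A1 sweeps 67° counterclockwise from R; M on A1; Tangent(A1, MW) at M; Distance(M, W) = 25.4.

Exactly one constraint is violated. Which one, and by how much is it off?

Distance(M, W) = 25.4 — off by 8.40.

T = (0.00, 0.00) ✓; T.y = 0.00, R.y = 0.00 ✓; |TR| = 32.50 ✓; ∠(PR, RT) = 90.00° ✓; |PR| = 4.500 ✓; bearing(P→M) − bearing(P→R) = 67.00° ✓; |PM| = 4.500 ✓; ∠(PM, MW) = 90.00° ✓; |MW| = 33.80 ✗.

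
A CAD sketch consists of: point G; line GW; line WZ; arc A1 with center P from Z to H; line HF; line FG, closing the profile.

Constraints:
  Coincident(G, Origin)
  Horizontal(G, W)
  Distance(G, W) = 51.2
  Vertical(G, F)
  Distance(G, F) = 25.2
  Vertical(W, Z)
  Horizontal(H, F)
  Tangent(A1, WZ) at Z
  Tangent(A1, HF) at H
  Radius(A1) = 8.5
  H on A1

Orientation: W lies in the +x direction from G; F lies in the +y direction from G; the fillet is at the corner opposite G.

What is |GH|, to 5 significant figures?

49.582

G is at the origin; G and W share the same y with |GW| = 51.2 and W on the +x side, so W = (51.200, 0.0000). GF is vertical with |GF| = 25.2 and F on the +y side, so F = (0.0000, 25.200). The virtual corner opposite G is at (51.200, 25.200). A1 meets WZ tangentially, so PZ is at right angles to WZ and the tangent condition forces PH to be normal to HF, with radius 8.5, so the center P sits 8.5 in from both sides at P = (42.700, 16.700). That places the tangent points at Z = (51.200, 16.700) on WZ and H = (42.700, 25.200) on HF. Then |GH| = |H − G| = 49.582.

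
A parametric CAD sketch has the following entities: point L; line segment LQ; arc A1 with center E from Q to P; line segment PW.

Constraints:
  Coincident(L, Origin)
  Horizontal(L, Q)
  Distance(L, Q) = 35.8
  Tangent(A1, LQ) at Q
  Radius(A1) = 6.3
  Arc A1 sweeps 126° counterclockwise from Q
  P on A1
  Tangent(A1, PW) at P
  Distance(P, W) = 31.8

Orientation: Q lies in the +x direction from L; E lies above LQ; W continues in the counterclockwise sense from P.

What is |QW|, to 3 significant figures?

38.2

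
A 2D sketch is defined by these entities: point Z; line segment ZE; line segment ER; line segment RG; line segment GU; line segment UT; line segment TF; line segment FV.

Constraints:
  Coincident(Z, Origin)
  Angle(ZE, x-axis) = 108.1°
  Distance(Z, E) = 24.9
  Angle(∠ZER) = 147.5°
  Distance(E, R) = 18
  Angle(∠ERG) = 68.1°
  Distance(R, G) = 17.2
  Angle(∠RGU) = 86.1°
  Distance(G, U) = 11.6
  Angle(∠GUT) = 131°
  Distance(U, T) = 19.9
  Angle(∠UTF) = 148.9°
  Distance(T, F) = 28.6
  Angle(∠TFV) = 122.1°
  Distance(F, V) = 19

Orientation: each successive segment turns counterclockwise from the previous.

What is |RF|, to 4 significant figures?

38.53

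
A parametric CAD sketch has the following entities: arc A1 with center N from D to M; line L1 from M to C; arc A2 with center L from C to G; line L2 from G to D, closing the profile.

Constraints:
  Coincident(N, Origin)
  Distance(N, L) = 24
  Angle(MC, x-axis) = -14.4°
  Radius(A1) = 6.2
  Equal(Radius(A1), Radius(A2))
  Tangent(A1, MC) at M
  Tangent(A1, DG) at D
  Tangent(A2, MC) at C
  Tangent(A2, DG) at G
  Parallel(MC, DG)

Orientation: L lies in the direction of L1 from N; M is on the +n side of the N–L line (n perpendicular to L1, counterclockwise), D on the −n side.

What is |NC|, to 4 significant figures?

24.79

The slot axis is L1's direction at -14.4°, so u = (cos -14.4°, sin -14.4°) = (0.9686, -0.2487) and n = (−sin -14.4°, cos -14.4°) = (0.2487, 0.9686). N is at the origin and L lies 24.0 along u from N, so L = 24.0·u = (23.25, -5.969). Tangency of A1 to both parallel lines with radius 6.2 puts M and D at N ± 6.2·n: M = (1.542, 6.005), D = (-1.542, -6.005). Equal radii place C and G the same way about L: C = L + 6.2·n = (24.79, 0.03666), G = L − 6.2·n = (21.70, -11.97). Then |NC| = |C − N| = 24.79.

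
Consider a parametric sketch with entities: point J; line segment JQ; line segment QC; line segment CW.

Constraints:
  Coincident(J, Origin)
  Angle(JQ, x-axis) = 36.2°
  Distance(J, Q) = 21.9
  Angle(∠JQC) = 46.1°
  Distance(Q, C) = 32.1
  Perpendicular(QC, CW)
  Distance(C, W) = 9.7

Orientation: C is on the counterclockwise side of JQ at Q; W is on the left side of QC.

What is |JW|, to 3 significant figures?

18.0

J is at the origin; JQ runs at 36.2° with length 21.9, so Q = 21.9·(cos 36.2°, sin 36.2°) = (17.7, 12.9). ∠JQC = 46.1°, so QC runs at 36.2° + (180° − 46.1°) = 170° from the x-axis; with |QC| = 32.1, C = Q + 32.1·(cos 170°, sin 170°) = (-13.9, 18.5). QC is perpendicular to CW; with |CW| = 9.7 on the left of QC, W = C + 9.7·(-0.172, -0.985) = (-15.6, 8.90). Then |JW| = |W − J| = 18.0.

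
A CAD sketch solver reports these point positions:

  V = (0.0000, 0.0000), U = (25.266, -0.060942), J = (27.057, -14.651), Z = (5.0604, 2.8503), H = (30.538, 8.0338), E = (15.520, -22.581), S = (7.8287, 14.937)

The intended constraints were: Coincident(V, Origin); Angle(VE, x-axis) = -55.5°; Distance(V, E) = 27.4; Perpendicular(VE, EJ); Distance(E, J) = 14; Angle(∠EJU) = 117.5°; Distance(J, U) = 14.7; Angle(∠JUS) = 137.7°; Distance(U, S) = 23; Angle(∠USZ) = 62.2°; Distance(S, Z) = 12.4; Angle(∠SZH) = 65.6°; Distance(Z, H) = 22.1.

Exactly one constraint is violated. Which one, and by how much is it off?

Distance(Z, H) = 22.1 — off by 3.90.

V = (0.00, 0.00) ✓; VE at -55.50° ✓; |VE| = 27.40 ✓; ∠(VE, EJ) = 90.00° ✓; |EJ| = 14.00 ✓; ∠EJU = 117.5° ✓; |JU| = 14.70 ✓; ∠JUS = 137.7° ✓; |US| = 23.00 ✓; ∠USZ = 62.20° ✓; |SZ| = 12.40 ✓; ∠SZH = 65.60° ✓; |ZH| = 26.00 ✗.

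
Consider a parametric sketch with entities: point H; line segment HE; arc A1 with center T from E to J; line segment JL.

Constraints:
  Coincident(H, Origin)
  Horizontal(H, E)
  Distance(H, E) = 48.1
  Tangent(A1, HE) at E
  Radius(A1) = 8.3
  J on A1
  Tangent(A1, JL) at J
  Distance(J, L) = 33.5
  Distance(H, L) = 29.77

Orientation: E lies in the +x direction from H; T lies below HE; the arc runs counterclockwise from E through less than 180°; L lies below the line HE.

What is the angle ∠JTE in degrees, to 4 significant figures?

41.22°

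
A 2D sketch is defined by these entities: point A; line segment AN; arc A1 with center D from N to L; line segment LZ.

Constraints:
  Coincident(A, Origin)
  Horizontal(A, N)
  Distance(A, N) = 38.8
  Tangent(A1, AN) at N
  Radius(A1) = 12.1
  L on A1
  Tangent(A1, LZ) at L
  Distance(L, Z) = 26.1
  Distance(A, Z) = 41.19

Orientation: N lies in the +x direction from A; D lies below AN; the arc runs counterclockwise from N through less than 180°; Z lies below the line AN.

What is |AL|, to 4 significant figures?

28.62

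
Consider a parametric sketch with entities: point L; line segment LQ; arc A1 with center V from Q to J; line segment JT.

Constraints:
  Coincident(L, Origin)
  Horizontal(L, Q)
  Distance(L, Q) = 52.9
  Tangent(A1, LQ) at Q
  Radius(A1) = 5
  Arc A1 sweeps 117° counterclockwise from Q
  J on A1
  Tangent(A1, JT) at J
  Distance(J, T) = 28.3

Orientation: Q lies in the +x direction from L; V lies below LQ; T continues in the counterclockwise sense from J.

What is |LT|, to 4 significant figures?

69.37

L is at the origin; L and Q share the same y with |LQ| = 52.9 and Q on the +x side, so Q = (52.90, 0.000). A1 meets LQ tangentially, so VQ is at right angles to LQ, so V = Q + (0, -5) = (52.90, -5.000). On A1, Q sits at bearing 90° from V; a 117° counterclockwise sweep puts J at bearing 207°, so J = V + 5.0·(cos 207°, sin 207°) = (48.44, -7.270). The tangent condition forces VJ to be normal to JT, so JT runs along (−sin 207°, cos 207°); with |JT| = 28.3, T = (61.29, -32.49). Then |LT| = |T − L| = 69.37.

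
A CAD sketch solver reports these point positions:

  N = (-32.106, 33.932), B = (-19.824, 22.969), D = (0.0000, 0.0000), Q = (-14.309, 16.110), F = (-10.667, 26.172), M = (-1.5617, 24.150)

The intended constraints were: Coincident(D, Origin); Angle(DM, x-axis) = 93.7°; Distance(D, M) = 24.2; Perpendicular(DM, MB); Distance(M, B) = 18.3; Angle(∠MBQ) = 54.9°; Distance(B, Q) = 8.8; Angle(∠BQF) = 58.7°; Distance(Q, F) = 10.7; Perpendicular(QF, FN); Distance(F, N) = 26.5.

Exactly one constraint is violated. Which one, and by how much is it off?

Distance(F, N) = 26.5 — off by 3.70.

D = (0.00, 0.00) ✓; DM at 93.70° ✓; |DM| = 24.20 ✓; ∠(DM, MB) = 90.00° ✓; |MB| = 18.30 ✓; ∠MBQ = 54.90° ✓; |BQ| = 8.801 ✓; ∠BQF = 58.70° ✓; |QF| = 10.70 ✓; ∠(QF, FN) = 90.00° ✓; |FN| = 22.80 ✗.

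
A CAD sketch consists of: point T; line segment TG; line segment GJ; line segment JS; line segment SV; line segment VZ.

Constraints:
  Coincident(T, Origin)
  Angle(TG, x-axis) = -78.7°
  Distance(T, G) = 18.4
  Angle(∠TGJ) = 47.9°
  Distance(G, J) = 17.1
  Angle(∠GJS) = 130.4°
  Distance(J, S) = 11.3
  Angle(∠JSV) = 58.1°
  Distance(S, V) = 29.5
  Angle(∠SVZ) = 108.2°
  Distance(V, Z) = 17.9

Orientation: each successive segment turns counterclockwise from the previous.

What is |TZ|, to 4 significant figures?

30.16

T is at the origin; TG runs at -78.7° with length 18.4, so G = (3.605, -18.04). ∠TGJ = 47.9° gives GJ at 53.40° from the x-axis; with |GJ| = 17.1, J = (13.80, -4.315). ∠GJS = 130.4° gives JS at 103.0° from the x-axis; with |JS| = 11.3, S = (11.26, 6.695). ∠JSV = 58.1° gives SV at -135.1° from the x-axis; with |SV| = 29.5, V = (-9.637, -14.13). ∠SVZ = 108.2° gives VZ at -63.30° from the x-axis; with |VZ| = 17.9, Z = (-1.594, -30.12). Then |TZ| = |Z − T| = 30.16.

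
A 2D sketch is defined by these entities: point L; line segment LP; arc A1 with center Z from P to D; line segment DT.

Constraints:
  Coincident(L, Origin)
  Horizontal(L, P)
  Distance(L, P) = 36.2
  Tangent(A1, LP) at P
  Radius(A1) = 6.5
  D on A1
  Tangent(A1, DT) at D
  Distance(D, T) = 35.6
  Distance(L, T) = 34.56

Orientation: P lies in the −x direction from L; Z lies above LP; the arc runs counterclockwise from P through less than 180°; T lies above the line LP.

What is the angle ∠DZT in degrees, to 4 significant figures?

79.65°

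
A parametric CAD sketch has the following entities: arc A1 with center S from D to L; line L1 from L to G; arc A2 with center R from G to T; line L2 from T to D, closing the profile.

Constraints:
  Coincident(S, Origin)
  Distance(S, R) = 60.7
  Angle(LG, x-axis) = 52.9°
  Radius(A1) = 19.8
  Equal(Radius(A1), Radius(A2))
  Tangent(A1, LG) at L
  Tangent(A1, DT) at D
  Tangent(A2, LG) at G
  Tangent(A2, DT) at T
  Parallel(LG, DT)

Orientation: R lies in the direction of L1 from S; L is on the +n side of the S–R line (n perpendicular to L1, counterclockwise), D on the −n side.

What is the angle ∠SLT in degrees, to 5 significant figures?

56.880°

The slot axis is L1's direction at 52.9°, so u = (cos 52.9°, sin 52.9°) = (0.60321, 0.79758) and n = (−sin 52.9°, cos 52.9°) = (-0.79758, 0.60321). S is at the origin and R lies 60.7 along u from S, so R = 60.7·u = (36.615, 48.413). Tangency of A1 to both parallel lines with radius 19.8 puts L and D at S ± 19.8·n: L = (-15.792, 11.944), D = (15.792, -11.944). Equal radii place G and T the same way about R: G = R + 19.8·n = (20.823, 60.357), T = R − 19.8·n = (52.407, 36.470). Then cos ∠SLT = LS·LT / (|LS||LT|), giving 56.880°.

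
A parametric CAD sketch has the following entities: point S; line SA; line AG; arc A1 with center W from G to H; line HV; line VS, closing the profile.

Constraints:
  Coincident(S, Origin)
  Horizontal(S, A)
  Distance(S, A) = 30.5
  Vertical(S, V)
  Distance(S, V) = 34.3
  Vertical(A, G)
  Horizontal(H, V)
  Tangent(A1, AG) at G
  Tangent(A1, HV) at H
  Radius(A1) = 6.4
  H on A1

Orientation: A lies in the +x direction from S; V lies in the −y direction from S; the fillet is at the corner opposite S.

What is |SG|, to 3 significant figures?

41.3

S is at the origin; SA is horizontal with |SA| = 30.5 and A on the +x side, so A = (30.5, 0.00). SV is vertical with |SV| = 34.3 and V on the −y side, so V = (0.00, -34.3). The virtual corner opposite S is at (30.5, -34.3). A1 meets AG tangentially, so WG is at right angles to AG and the tangent condition forces WH to be normal to HV, with radius 6.4, so the center W sits 6.4 in from both sides at W = (24.1, -27.9). That places the tangent points at G = (30.5, -27.9) on AG and H = (24.1, -34.3) on HV. Then |SG| = |G − S| = 41.3.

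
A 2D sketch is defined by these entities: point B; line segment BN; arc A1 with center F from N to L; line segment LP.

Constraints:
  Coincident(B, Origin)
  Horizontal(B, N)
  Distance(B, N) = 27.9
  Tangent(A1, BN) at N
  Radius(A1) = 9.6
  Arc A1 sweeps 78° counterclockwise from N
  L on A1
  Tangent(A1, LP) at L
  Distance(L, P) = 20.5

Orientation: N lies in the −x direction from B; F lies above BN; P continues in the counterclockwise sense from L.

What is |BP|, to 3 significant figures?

31.1

B is at the origin; B and N share the same y with |BN| = 27.9 and N on the −x side, so N = (-27.9, 0.00). The tangent condition forces FN to be normal to BN, so F = N + (0, 9.6) = (-27.9, 9.60). On A1, N sits at bearing -90° from F; a 78° counterclockwise sweep puts L at bearing -12°, so L = F + 9.6·(cos -12°, sin -12°) = (-18.5, 7.60). Since A1 is tangent to LP there, FL ⟂ LP, so LP runs along (−sin -12°, cos -12°); with |LP| = 20.5, P = (-14.2, 27.7). Then |BP| = |P − B| = 31.1.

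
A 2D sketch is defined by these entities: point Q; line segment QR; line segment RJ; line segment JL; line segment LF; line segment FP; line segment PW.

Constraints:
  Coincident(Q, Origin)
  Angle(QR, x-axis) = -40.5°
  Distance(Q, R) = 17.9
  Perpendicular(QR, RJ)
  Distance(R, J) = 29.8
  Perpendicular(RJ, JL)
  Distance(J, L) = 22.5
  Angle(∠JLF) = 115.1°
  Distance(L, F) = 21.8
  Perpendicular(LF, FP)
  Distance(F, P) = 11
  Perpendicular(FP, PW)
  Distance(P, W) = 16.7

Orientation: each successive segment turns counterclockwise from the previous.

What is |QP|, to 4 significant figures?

6.647

Q is at the origin; QR runs at -40.5° with length 17.9, so R = (13.61, -11.63). QR ⟂ RJ, so RJ runs at 49.50°; with |RJ| = 29.8, J = (32.96, 11.03). RJ is perpendicular to JL, so JL runs at 139.5°; with |JL| = 22.5, L = (15.86, 25.65). ∠JLF = 115.1° gives LF at -155.6° from the x-axis; with |LF| = 21.8, F = (-3.997, 16.64). The perpendicularity gives FP at right angles to LF, so FP runs at -65.60°; with |FP| = 11.0, P = (0.5469, 6.624). Then |QP| = |P − Q| = 6.647.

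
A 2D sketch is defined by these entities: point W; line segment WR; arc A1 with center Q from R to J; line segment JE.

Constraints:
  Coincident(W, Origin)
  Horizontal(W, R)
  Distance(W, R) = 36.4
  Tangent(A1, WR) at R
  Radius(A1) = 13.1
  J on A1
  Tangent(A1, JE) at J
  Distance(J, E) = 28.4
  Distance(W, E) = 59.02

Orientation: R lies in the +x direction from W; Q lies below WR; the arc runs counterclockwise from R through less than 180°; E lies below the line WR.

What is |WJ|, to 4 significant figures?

31.76

W is at the origin; W and R share the same y with |WR| = 36.4 and R on the +x side, so R = (36.40, 0.000). Tangency of A1 to WR means the radius QR is perpendicular to WR, so Q = R + (0, -13.1) = (36.40, -13.10). Since QJ ⟂ JE (tangency), |QE| = √(13.1² + 28.4²) = 31.28 regardless of where J sits on A1. So E lies on both circle(W, 59.02) and circle(Q, 31.28); the below-WR intersection is E = (39.04, -44.26). J is the foot of the tangent from E: J = (25.01, -19.57).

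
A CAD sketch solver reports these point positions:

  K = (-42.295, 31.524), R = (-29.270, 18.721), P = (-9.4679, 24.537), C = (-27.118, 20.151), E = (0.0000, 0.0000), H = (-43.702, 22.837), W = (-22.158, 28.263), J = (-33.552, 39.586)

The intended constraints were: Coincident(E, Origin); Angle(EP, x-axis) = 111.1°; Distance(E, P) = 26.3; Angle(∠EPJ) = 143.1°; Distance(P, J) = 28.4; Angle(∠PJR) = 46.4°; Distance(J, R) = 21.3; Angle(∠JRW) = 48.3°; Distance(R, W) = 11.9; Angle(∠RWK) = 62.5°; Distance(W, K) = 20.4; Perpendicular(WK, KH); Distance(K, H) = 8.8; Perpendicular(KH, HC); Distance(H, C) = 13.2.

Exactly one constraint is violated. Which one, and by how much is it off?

Distance(H, C) = 13.2 — off by 3.60.

E = (0.00, 0.00) ✓; EP at 111.1° ✓; |EP| = 26.30 ✓; ∠EPJ = 143.1° ✓; |PJ| = 28.40 ✓; ∠PJR = 46.40° ✓; |JR| = 21.30 ✓; ∠JRW = 48.30° ✓; |RW| = 11.90 ✓; ∠RWK = 62.50° ✓; |WK| = 20.40 ✓; ∠(WK, KH) = 90.00° ✓; |KH| = 8.800 ✓; ∠(KH, HC) = 90.00° ✓; |HC| = 16.80 ✗.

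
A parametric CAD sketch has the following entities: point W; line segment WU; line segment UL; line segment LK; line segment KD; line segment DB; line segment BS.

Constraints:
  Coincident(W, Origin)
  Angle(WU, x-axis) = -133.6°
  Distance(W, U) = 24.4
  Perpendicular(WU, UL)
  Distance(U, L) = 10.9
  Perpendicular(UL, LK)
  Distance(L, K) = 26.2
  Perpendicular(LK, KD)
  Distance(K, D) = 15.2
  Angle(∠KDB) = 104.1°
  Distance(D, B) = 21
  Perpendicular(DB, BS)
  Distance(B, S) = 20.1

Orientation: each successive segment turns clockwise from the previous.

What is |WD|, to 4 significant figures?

4.662

UL ⟂ LK, so LK runs at 46.40°; with |LK| = 26.2, K = (-6.652, 8.820). LK ⟂ KD, so KD runs at -43.60°; with |KD| = 15.2, D = (4.355, -1.662). Then |WD| = |D − W| = 4.662.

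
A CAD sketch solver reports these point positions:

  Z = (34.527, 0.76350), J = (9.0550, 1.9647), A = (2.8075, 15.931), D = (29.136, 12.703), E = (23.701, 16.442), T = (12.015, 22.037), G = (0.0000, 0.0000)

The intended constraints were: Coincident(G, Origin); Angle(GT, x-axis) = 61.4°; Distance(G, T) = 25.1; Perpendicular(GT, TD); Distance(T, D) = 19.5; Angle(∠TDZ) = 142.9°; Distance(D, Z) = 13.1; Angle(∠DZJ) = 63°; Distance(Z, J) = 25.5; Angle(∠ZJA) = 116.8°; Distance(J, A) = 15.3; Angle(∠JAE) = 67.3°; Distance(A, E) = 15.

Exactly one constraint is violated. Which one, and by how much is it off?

Distance(A, E) = 15 — off by 5.90.

G = (0.00, 0.00) ✓; GT at 61.40° ✓; |GT| = 25.10 ✓; ∠(GT, TD) = 90.00° ✓; |TD| = 19.50 ✓; ∠TDZ = 142.9° ✓; |DZ| = 13.10 ✓; ∠DZJ = 63.00° ✓; |ZJ| = 25.50 ✓; ∠ZJA = 116.8° ✓; |JA| = 15.30 ✓; ∠JAE = 67.30° ✓; |AE| = 20.90 ✗.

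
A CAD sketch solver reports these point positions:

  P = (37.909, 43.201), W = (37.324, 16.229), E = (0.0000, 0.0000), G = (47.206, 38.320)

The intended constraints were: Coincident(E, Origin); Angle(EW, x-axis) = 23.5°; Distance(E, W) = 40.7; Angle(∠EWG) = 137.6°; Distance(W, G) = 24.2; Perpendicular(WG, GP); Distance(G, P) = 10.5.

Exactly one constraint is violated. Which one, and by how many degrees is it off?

Perpendicular(WG, GP) — off by 3.60°.

E = (0.00, 0.00) ✓; EW at 23.50° ✓; |EW| = 40.70 ✓; ∠EWG = 137.6° ✓; |WG| = 24.20 ✓; ∠(WG, GP) = 86.40° ✗; |GP| = 10.50 ✓.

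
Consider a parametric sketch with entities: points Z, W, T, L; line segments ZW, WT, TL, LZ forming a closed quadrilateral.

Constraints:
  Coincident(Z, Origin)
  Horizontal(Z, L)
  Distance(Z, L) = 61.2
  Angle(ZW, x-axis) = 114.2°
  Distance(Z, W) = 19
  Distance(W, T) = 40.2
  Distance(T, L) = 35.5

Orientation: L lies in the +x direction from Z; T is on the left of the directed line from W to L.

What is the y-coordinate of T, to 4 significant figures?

20.59

Checks: |WT| = 40.20 ✓; |TL| = 35.50 ✓.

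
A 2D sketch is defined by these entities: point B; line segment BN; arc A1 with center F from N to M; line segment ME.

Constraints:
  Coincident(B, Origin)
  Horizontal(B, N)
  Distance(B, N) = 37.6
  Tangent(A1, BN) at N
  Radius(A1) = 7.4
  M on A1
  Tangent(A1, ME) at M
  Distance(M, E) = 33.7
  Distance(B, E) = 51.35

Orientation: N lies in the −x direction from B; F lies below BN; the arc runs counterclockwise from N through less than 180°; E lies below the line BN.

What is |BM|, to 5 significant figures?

45.565

Checks: |FM| = 7.400 ✓; ∠(FM, ME) = 90.00° ✓; |ME| = 33.70 ✓; |BE| = 51.35 ✓.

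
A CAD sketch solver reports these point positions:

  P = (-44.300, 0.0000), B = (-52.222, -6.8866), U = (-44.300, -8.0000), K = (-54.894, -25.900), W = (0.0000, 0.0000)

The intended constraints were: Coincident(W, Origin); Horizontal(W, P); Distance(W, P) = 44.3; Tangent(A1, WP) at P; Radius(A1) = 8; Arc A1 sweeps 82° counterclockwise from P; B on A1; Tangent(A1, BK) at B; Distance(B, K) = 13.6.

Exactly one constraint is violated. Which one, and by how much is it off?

Distance(B, K) = 13.6 — off by 5.60.

W = (0.00, 0.00) ✓; W.y = 0.00, P.y = 0.00 ✓; |WP| = 44.30 ✓; ∠(UP, PW) = 90.00° ✓; |UP| = 8.000 ✓; bearing(U→B) − bearing(U→P) = 82.00° ✓; |UB| = 8.000 ✓; ∠(UB, BK) = 90.00° ✓; |BK| = 19.20 ✗.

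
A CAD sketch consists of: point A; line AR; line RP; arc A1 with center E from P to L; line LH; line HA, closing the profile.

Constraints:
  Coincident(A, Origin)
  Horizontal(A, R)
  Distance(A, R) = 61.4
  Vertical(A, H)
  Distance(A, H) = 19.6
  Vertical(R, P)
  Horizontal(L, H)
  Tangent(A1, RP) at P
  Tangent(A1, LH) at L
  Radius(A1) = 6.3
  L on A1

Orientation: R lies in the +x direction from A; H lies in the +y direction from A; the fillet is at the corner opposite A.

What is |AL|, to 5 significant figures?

58.482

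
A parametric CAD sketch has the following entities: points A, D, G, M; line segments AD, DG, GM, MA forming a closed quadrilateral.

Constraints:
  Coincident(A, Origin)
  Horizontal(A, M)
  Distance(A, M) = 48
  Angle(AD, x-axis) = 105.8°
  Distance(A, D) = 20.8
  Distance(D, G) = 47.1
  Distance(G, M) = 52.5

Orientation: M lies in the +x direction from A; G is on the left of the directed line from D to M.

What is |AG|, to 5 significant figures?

58.504

Checks: |DG| = 47.10 ✓; |GM| = 52.50 ✓.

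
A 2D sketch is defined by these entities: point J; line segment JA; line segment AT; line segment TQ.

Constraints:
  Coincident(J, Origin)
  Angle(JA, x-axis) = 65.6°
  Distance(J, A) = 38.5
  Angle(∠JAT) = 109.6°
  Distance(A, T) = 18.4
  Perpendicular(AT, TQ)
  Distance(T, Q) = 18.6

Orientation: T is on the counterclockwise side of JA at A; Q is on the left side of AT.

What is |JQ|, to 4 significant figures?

35.96

J is at the origin; JA runs at 65.6° with length 38.5, so A = 38.5·(cos 65.6°, sin 65.6°) = (15.90, 35.06). ∠JAT = 109.6°, so AT runs at 65.6° + (180° − 109.6°) = 136.0° from the x-axis; with |AT| = 18.4, T = A + 18.4·(cos 136.0°, sin 136.0°) = (2.669, 47.84). AT ⟂ TQ; with |TQ| = 18.6 on the left of AT, Q = T + 18.6·(-0.6947, -0.7193) = (-10.25, 34.46). Then |JQ| = |Q − J| = 35.96.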